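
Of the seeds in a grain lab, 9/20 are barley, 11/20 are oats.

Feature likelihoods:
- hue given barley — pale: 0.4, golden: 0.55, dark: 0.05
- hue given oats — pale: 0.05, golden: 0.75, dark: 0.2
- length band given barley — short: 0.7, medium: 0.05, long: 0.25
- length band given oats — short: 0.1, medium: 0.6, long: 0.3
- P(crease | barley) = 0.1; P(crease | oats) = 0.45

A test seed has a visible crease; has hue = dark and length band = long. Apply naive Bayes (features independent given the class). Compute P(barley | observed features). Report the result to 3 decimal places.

barley: 0.45 × 0.05 × 0.25 × 0.1 = 0.0005625
oats: 0.55 × 0.2 × 0.3 × 0.45 = 0.01485
P(barley | x) = 0.0005625 / 0.0154125 ≈ 0.036

0.036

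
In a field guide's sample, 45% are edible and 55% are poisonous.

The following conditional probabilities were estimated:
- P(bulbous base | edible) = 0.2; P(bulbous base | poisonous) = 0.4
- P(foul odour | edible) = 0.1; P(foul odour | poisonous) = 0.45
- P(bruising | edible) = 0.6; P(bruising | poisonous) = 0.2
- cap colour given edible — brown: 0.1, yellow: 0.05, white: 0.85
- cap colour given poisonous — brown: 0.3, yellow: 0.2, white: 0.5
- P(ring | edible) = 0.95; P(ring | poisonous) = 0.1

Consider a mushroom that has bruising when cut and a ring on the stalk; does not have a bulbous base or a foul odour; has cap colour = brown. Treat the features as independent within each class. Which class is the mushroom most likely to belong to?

edible: 0.45 × (1−0.2) × (1−0.1) × 0.6 × 0.1 × 0.95 = 0.018468
poisonous: 0.55 × (1−0.4) × (1−0.45) × 0.2 × 0.3 × 0.1 = 0.001089
Highest score → edible.

edible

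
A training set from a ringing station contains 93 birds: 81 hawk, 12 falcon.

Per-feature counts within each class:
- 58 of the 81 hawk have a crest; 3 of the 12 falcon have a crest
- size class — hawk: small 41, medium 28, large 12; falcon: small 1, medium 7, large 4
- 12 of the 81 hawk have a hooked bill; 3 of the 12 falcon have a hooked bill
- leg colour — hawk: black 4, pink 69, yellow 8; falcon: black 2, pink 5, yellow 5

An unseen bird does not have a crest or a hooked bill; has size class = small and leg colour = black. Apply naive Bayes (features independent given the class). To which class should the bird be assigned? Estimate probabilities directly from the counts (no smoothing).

hawk: (81/93) × (23/81) × (41/81) × (69/81) × (4/81) ≈ 0.00526602
falcon: (12/93) × (9/12) × (1/12) × (9/12) × (2/12) ≈ 0.00100806
Highest score → hawk.

hawk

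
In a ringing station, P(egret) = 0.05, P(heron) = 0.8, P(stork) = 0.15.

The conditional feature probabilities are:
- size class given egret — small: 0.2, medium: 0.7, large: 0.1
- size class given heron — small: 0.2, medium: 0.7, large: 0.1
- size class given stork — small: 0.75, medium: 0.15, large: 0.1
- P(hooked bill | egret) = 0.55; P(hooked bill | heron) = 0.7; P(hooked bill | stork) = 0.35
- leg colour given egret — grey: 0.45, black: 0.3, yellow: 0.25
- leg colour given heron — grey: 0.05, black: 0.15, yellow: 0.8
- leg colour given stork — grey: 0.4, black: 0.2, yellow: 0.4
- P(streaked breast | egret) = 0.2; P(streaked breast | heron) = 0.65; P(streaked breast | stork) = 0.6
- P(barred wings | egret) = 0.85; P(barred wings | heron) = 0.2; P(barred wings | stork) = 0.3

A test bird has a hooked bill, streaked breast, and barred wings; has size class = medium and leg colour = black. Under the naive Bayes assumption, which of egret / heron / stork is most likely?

heron

egret: 0.05 × 0.7 × 0.55 × 0.3 × 0.2 × 0.85 = 0.00098175
heron: 0.8 × 0.7 × 0.7 × 0.15 × 0.65 × 0.2 = 0.007644
stork: 0.15 × 0.15 × 0.35 × 0.2 × 0.6 × 0.3 = 0.0002835
Highest score → heron.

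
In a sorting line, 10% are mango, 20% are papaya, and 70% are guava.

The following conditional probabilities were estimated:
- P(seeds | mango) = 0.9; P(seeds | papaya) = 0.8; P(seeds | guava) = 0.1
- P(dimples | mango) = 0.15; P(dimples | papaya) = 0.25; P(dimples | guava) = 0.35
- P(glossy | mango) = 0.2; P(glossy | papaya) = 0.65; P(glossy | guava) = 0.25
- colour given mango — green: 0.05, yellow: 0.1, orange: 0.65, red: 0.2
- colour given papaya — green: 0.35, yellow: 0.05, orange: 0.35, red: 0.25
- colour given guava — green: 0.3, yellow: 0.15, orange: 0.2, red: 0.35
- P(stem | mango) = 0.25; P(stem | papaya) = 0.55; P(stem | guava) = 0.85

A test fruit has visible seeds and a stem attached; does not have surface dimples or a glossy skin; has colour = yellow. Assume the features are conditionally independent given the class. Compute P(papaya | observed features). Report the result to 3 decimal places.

0.164

mango: 0.1 × 0.9 × (1−0.15) × (1−0.2) × 0.1 × 0.25 = 0.00153
papaya: 0.2 × 0.8 × (1−0.25) × (1−0.65) × 0.05 × 0.55 = 0.001155
guava: 0.7 × 0.1 × (1−0.35) × (1−0.25) × 0.15 × 0.85 = 0.0043509375
P(papaya | x) = 0.001155 / 0.0070359375 ≈ 0.164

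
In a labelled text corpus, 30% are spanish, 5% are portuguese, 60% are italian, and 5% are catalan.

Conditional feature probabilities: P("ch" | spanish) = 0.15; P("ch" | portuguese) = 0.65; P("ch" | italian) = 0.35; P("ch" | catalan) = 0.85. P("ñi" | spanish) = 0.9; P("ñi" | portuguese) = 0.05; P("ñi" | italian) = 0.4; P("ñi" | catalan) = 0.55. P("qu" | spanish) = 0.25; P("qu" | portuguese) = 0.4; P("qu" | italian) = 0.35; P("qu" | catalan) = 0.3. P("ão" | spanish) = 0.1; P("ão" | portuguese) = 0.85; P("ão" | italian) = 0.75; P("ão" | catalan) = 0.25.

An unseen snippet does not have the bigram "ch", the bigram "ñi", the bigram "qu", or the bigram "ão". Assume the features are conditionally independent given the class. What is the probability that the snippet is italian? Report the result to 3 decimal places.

spanish: 0.3 × (1−0.15) × (1−0.9) × (1−0.25) × (1−0.1) = 0.0172125
portuguese: 0.05 × (1−0.65) × (1−0.05) × (1−0.4) × (1−0.85) = 0.00149625
italian: 0.6 × (1−0.35) × (1−0.4) × (1−0.35) × (1−0.75) = 0.038025
catalan: 0.05 × (1−0.85) × (1−0.55) × (1−0.3) × (1−0.25) = 0.001771875
P(italian | x) = 0.038025 / 0.058505625 ≈ 0.650

0.650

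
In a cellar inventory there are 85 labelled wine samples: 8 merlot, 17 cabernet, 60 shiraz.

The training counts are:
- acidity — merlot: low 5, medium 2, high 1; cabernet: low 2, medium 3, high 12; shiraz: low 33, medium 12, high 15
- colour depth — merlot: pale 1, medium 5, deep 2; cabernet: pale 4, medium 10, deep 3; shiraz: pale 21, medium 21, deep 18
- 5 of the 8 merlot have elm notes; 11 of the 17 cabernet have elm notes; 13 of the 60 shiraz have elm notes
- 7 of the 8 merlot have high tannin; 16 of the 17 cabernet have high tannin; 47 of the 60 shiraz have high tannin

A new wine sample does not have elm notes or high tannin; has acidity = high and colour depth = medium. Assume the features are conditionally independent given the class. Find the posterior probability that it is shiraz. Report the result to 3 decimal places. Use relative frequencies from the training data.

merlot: (8/85) × (1/8) × (5/8) × (3/8) × (1/8) ≈ 0.000344669
cabernet: (17/85) × (12/17) × (10/17) × (6/17) × (1/17) ≈ 0.00172412
shiraz: (60/85) × (15/60) × (21/60) × (47/60) × (13/60) ≈ 0.0104828
P(shiraz | x) = 0.0104828 / 0.012551589 ≈ 0.835

0.835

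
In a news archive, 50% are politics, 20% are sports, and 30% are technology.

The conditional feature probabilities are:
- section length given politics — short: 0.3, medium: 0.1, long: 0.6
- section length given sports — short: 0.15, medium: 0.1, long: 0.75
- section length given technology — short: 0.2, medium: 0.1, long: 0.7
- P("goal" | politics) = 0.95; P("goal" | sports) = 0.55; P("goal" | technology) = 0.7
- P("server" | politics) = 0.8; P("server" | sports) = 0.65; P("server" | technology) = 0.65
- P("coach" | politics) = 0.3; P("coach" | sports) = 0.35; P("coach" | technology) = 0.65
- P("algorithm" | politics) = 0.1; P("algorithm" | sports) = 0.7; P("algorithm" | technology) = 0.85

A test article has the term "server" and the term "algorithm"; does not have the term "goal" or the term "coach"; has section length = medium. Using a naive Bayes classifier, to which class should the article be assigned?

politics: 0.5 × 0.1 × (1−0.95) × 0.8 × (1−0.3) × 0.1 = 0.00014
sports: 0.2 × 0.1 × (1−0.55) × 0.65 × (1−0.35) × 0.7 = 0.00266175
technology: 0.3 × 0.1 × (1−0.7) × 0.65 × (1−0.65) × 0.85 = 0.001740375
Highest score → sports.

sports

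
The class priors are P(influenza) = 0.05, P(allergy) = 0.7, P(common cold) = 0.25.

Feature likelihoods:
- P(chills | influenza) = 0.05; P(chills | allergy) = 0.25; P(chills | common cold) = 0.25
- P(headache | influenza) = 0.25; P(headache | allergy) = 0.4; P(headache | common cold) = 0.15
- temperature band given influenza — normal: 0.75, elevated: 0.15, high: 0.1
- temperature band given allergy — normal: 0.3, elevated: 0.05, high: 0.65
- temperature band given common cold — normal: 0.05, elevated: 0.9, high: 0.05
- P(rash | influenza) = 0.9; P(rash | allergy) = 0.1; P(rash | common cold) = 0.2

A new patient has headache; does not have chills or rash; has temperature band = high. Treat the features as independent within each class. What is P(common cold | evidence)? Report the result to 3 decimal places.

influenza: 0.05 × (1−0.05) × 0.25 × 0.1 × (1−0.9) = 0.00011875
allergy: 0.7 × (1−0.25) × 0.4 × 0.65 × (1−0.1) = 0.12285
common cold: 0.25 × (1−0.25) × 0.15 × 0.05 × (1−0.2) = 0.001125
P(common cold | x) = 0.001125 / 0.12409375 ≈ 0.009

0.009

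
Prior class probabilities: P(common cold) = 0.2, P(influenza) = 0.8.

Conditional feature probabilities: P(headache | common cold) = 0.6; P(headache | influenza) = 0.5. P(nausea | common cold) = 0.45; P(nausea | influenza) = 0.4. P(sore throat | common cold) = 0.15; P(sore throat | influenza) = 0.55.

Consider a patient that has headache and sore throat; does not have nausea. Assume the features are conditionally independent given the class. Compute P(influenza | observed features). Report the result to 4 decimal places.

0.9302

common cold: 0.2 × 0.6 × (1−0.45) × 0.15 = 0.0099
influenza: 0.8 × 0.5 × (1−0.4) × 0.55 = 0.132
P(influenza | x) = 0.132 / 0.1419 ≈ 0.9302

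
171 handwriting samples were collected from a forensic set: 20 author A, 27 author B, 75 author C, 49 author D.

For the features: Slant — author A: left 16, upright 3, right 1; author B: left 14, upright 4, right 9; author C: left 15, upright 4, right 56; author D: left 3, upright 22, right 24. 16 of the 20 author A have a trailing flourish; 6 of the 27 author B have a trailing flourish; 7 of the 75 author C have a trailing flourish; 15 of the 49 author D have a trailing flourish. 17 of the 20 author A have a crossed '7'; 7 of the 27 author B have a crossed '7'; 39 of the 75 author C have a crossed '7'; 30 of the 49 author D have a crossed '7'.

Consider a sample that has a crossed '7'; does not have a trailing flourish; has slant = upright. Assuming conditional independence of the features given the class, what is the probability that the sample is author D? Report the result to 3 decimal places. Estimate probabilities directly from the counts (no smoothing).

0.745

author A: (20/171) × (3/20) × (4/20) × (17/20) ≈ 0.00298246
author B: (27/171) × (4/27) × (21/27) × (7/27) ≈ 0.00471687
author C: (75/171) × (4/75) × (68/75) × (39/75) ≈ 0.0110285
author D: (49/171) × (22/49) × (34/49) × (30/49) ≈ 0.0546556
P(author D | x) = 0.0546556 / 0.07338343 ≈ 0.745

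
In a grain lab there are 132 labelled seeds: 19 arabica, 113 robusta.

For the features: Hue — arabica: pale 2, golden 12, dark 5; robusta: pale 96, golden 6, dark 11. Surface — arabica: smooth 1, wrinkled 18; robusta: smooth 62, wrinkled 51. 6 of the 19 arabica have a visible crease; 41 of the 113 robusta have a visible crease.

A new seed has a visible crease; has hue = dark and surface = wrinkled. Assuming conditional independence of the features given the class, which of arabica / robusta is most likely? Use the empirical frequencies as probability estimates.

arabica: (19/132) × (5/19) × (18/19) × (6/19) ≈ 0.0113322
robusta: (113/132) × (11/113) × (51/113) × (41/113) ≈ 0.0136463
Highest score → robusta.

robusta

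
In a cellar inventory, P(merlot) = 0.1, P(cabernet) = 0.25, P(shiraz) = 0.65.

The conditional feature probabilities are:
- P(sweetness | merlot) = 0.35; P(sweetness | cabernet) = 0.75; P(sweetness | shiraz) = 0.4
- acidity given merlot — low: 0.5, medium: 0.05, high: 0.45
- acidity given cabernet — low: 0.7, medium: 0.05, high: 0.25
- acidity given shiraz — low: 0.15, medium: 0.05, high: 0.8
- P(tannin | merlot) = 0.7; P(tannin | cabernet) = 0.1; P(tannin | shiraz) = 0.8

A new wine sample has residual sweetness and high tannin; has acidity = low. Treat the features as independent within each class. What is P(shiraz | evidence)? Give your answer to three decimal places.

merlot: 0.1 × 0.35 × 0.5 × 0.7 = 0.01225
cabernet: 0.25 × 0.75 × 0.7 × 0.1 = 0.013125
shiraz: 0.65 × 0.4 × 0.15 × 0.8 = 0.0312
P(shiraz | x) = 0.0312 / 0.056575 ≈ 0.551

0.551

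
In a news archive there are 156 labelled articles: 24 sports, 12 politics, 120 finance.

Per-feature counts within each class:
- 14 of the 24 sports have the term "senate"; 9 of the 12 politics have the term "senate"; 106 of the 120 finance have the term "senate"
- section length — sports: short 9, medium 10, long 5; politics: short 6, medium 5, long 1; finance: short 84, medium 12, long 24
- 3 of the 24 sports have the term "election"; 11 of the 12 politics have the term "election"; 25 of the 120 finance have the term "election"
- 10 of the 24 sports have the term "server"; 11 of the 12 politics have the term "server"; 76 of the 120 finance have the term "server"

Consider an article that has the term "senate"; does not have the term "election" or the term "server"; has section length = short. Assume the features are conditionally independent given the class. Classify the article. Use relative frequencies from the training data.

finance

sports: (24/156) × (14/24) × (9/24) × (21/24) × (14/24) ≈ 0.0171775
politics: (12/156) × (9/12) × (6/12) × (1/12) × (1/12) ≈ 0.000200321
finance: (120/156) × (106/120) × (84/120) × (95/120) × (44/120) ≈ 0.138068
Highest score → finance.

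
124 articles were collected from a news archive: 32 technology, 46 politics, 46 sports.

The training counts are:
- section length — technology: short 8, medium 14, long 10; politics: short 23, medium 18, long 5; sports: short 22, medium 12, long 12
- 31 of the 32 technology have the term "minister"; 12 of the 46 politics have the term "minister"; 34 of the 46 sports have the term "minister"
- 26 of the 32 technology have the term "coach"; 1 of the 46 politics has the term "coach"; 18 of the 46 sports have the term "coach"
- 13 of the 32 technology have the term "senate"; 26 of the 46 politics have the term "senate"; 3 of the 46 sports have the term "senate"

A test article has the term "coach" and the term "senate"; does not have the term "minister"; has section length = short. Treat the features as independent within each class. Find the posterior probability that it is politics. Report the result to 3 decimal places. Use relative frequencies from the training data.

0.477

technology: (32/124) × (8/32) × (1/32) × (26/32) × (13/32) ≈ 0.00066548
politics: (46/124) × (23/46) × (34/46) × (1/46) × (26/46) ≈ 0.00168455
sports: (46/124) × (22/46) × (12/46) × (18/46) × (3/46) ≈ 0.00118114
P(politics | x) = 0.00168455 / 0.00353117 ≈ 0.477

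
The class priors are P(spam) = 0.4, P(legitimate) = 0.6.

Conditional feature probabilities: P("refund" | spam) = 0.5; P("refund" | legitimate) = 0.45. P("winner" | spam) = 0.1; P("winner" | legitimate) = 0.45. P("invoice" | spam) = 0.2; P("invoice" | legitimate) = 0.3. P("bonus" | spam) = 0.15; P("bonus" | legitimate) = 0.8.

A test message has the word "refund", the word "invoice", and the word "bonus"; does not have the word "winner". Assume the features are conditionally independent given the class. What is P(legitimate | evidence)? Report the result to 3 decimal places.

spam: 0.4 × 0.5 × (1−0.1) × 0.2 × 0.15 = 0.0054
legitimate: 0.6 × 0.45 × (1−0.45) × 0.3 × 0.8 = 0.03564
P(legitimate | x) = 0.03564 / 0.04104 ≈ 0.868

0.868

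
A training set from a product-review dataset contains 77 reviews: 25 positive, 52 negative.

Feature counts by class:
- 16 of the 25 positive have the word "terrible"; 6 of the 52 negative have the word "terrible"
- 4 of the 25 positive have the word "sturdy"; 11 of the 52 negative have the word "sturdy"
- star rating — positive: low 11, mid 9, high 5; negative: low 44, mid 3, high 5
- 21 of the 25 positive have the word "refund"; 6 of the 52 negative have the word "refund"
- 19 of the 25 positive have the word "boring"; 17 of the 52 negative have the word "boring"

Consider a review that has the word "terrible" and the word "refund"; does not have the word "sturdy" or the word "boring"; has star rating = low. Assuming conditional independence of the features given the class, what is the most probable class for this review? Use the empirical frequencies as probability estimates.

positive

positive: (25/77) × (16/25) × (21/25) × (11/25) × (21/25) × (6/25) = 0.01548288
negative: (52/77) × (6/52) × (41/52) × (44/52) × (6/52) × (35/52) ≈ 0.00403741
Highest score → positive.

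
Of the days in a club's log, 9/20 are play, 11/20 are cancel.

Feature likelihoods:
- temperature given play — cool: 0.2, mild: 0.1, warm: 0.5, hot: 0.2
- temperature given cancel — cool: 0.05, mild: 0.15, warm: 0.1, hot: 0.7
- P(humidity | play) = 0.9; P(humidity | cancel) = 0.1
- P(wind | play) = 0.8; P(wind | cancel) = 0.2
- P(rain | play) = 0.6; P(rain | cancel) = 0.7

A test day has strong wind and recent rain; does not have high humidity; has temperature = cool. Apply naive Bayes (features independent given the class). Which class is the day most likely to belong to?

play

play: 0.45 × 0.2 × (1−0.9) × 0.8 × 0.6 = 0.00432
cancel: 0.55 × 0.05 × (1−0.1) × 0.2 × 0.7 = 0.003465
Highest score → play.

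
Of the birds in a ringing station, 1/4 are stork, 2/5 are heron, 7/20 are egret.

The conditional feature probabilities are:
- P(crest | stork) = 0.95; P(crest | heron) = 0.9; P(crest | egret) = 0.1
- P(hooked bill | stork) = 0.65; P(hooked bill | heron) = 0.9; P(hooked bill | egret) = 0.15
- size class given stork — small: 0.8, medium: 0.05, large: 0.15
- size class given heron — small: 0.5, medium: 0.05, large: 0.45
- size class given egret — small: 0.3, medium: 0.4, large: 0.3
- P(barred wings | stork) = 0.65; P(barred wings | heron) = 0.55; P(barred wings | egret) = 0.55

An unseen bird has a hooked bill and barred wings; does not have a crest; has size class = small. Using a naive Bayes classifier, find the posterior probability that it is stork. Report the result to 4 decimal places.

stork: 0.25 × (1−0.95) × 0.65 × 0.8 × 0.65 = 0.004225
heron: 0.4 × (1−0.9) × 0.9 × 0.5 × 0.55 = 0.0099
egret: 0.35 × (1−0.1) × 0.15 × 0.3 × 0.55 = 0.00779625
P(stork | x) = 0.004225 / 0.02192125 ≈ 0.1927

0.1927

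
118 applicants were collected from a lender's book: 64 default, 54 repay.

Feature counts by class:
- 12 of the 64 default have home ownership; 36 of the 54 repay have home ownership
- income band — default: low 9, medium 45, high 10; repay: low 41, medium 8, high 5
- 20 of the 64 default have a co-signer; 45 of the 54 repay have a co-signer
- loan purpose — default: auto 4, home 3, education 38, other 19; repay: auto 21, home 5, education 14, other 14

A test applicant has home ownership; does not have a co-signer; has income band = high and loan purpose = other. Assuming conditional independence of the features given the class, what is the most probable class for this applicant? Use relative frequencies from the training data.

default: (64/118) × (12/64) × (10/64) × (44/64) × (19/64) ≈ 0.00324314
repay: (54/118) × (36/54) × (5/54) × (9/54) × (14/54) ≈ 0.00122062
Highest score → default.

default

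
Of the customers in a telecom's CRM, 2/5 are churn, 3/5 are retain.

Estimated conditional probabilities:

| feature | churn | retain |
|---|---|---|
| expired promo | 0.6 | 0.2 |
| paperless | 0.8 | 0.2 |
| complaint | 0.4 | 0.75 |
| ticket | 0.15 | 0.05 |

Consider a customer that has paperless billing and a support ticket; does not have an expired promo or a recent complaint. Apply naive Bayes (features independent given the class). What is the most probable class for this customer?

churn

churn: 0.4 × (1−0.6) × 0.8 × (1−0.4) × 0.15 = 0.01152
retain: 0.6 × (1−0.2) × 0.2 × (1−0.75) × 0.05 = 0.0012
Highest score → churn.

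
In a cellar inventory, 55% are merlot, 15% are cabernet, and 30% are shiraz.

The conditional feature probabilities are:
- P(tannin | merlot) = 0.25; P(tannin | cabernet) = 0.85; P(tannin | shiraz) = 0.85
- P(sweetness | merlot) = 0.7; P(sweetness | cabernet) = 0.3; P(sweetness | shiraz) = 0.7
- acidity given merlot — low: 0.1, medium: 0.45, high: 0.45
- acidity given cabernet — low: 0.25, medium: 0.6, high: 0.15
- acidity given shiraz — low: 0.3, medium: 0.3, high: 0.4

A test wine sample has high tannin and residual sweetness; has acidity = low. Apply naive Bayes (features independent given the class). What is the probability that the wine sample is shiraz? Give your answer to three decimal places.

0.736

merlot: 0.55 × 0.25 × 0.7 × 0.1 = 0.009625
cabernet: 0.15 × 0.85 × 0.3 × 0.25 = 0.0095625
shiraz: 0.3 × 0.85 × 0.7 × 0.3 = 0.05355
P(shiraz | x) = 0.05355 / 0.0727375 ≈ 0.736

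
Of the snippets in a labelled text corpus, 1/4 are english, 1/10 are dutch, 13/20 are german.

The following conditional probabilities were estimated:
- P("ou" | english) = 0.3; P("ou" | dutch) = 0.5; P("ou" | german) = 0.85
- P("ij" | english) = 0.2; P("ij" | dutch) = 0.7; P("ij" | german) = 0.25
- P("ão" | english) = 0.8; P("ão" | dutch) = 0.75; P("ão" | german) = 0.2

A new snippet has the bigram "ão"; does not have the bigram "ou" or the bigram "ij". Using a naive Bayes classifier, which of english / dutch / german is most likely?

english: 0.25 × (1−0.3) × (1−0.2) × 0.8 = 0.112
dutch: 0.1 × (1−0.5) × (1−0.7) × 0.75 = 0.01125
german: 0.65 × (1−0.85) × (1−0.25) × 0.2 = 0.014625
Highest score → english.

english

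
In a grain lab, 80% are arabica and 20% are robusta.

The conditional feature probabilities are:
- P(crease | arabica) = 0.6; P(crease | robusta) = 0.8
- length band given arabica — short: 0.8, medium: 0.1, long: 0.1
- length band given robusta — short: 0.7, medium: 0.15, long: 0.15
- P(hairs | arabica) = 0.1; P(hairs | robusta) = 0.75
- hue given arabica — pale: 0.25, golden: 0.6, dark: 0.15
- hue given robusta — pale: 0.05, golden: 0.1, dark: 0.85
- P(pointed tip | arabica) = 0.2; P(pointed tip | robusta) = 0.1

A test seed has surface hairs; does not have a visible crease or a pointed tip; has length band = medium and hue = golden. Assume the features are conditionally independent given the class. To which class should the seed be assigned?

arabica: 0.8 × (1−0.6) × 0.1 × 0.1 × 0.6 × (1−0.2) = 0.001536
robusta: 0.2 × (1−0.8) × 0.15 × 0.75 × 0.1 × (1−0.1) = 0.000405
Highest score → arabica.

arabica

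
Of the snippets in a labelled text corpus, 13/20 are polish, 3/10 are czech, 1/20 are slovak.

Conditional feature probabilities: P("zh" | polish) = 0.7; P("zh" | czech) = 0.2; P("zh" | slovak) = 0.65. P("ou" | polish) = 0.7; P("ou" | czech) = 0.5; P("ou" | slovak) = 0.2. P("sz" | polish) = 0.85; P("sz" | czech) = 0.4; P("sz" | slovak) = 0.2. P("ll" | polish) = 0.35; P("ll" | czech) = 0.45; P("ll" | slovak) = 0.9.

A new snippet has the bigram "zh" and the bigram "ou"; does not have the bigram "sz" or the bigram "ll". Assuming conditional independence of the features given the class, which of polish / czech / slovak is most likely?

polish

polish: 0.65 × 0.7 × 0.7 × (1−0.85) × (1−0.35) = 0.03105375
czech: 0.3 × 0.2 × 0.5 × (1−0.4) × (1−0.45) = 0.0099
slovak: 0.05 × 0.65 × 0.2 × (1−0.2) × (1−0.9) = 0.00052
Highest score → polish.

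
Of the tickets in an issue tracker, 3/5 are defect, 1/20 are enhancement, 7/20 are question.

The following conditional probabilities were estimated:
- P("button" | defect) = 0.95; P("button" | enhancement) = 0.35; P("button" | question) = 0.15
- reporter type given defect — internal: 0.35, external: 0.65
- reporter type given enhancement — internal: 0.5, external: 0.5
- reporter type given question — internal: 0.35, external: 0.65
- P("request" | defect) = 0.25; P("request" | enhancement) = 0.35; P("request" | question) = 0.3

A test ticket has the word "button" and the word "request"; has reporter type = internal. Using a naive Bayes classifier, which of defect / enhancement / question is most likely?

defect

defect: 0.6 × 0.95 × 0.35 × 0.25 = 0.049875
enhancement: 0.05 × 0.35 × 0.5 × 0.35 = 0.0030625
question: 0.35 × 0.15 × 0.35 × 0.3 = 0.0055125
Highest score → defect.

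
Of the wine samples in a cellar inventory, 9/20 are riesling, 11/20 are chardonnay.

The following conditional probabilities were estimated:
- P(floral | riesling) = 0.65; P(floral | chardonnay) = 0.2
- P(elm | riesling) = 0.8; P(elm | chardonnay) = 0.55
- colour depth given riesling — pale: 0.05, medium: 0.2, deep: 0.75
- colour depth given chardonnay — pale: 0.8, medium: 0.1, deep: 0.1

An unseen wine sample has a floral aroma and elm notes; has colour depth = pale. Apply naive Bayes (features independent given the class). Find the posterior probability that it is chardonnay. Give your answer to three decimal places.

0.805

riesling: 0.45 × 0.65 × 0.8 × 0.05 = 0.0117
chardonnay: 0.55 × 0.2 × 0.55 × 0.8 = 0.0484
P(chardonnay | x) = 0.0484 / 0.0601 ≈ 0.805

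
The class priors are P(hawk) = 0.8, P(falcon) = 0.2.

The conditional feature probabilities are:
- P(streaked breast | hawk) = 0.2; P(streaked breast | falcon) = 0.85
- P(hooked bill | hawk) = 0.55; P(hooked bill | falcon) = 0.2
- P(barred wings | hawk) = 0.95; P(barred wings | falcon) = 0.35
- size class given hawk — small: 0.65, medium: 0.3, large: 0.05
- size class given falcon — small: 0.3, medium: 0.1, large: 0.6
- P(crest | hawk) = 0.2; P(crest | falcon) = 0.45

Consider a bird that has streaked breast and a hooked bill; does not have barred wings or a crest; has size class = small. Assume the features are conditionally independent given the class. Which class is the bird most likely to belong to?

falcon

hawk: 0.8 × 0.2 × 0.55 × (1−0.95) × 0.65 × (1−0.2) = 0.002288
falcon: 0.2 × 0.85 × 0.2 × (1−0.35) × 0.3 × (1−0.45) = 0.0036465
Highest score → falcon.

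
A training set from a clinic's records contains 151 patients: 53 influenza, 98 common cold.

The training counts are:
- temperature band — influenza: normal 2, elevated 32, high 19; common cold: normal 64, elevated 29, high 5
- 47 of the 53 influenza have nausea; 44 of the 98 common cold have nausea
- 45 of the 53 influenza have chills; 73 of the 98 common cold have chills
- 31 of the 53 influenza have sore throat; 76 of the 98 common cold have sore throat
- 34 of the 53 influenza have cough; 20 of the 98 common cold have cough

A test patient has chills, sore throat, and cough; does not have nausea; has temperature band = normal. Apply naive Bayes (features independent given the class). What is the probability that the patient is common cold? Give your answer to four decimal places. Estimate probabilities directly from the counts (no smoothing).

influenza: (53/151) × (2/53) × (6/53) × (45/53) × (31/53) × (34/53) ≈ 0.000477699
common cold: (98/151) × (64/98) × (54/98) × (73/98) × (76/98) × (20/98) ≈ 0.0275333
P(common cold | x) = 0.0275333 / 0.028010999 ≈ 0.9829

0.9829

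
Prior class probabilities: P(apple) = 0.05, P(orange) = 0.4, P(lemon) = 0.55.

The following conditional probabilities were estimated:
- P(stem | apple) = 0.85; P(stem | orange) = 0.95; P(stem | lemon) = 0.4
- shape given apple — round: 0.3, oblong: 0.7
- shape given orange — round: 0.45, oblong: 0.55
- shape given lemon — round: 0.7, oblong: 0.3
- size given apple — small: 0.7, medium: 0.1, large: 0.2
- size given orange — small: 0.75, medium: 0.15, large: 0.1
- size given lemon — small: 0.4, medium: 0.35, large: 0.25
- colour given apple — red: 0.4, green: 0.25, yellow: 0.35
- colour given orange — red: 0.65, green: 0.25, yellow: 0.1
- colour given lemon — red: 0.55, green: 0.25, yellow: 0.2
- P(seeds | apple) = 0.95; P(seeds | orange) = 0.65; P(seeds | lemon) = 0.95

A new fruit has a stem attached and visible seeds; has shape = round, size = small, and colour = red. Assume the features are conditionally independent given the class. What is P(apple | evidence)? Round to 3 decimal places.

apple: 0.05 × 0.85 × 0.3 × 0.7 × 0.4 × 0.95 = 0.0033915
orange: 0.4 × 0.95 × 0.45 × 0.75 × 0.65 × 0.65 = 0.054185625
lemon: 0.55 × 0.4 × 0.7 × 0.4 × 0.55 × 0.95 = 0.032186
P(apple | x) = 0.0033915 / 0.089763125 ≈ 0.038

0.038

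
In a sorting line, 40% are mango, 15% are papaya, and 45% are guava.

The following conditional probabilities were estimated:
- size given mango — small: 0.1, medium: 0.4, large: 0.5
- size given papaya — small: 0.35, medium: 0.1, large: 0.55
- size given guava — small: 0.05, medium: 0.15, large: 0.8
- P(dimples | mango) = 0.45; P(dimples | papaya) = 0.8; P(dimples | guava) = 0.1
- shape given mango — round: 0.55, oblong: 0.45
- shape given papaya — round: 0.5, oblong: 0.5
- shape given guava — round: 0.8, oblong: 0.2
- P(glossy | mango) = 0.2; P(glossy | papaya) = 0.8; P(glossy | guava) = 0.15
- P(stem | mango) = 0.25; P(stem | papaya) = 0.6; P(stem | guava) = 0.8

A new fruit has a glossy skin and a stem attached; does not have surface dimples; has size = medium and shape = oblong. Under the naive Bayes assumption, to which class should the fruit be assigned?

mango: 0.4 × 0.4 × (1−0.45) × 0.45 × 0.2 × 0.25 = 0.00198
papaya: 0.15 × 0.1 × (1−0.8) × 0.5 × 0.8 × 0.6 = 0.00072
guava: 0.45 × 0.15 × (1−0.1) × 0.2 × 0.15 × 0.8 = 0.001458
Highest score → mango.

mango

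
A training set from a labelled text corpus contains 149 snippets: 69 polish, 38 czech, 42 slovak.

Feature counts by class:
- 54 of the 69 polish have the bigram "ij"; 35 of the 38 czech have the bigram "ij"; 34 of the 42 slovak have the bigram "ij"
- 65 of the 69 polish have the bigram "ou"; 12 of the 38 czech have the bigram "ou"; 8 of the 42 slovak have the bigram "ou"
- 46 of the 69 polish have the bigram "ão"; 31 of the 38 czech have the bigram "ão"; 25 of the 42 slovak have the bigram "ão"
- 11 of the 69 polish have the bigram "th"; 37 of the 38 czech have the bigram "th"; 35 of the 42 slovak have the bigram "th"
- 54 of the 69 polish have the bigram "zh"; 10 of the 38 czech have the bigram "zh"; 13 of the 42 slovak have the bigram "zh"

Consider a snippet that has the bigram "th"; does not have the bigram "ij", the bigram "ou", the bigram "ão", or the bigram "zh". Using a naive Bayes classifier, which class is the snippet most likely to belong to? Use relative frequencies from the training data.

polish: (69/149) × (15/69) × (4/69) × (23/69) × (11/69) × (15/69) ≈ 0.0000674187
czech: (38/149) × (3/38) × (26/38) × (7/38) × (37/38) × (28/38) ≈ 0.00182067
slovak: (42/149) × (8/42) × (34/42) × (17/42) × (35/42) × (29/42) ≈ 0.0101228
Highest score → slovak.

slovak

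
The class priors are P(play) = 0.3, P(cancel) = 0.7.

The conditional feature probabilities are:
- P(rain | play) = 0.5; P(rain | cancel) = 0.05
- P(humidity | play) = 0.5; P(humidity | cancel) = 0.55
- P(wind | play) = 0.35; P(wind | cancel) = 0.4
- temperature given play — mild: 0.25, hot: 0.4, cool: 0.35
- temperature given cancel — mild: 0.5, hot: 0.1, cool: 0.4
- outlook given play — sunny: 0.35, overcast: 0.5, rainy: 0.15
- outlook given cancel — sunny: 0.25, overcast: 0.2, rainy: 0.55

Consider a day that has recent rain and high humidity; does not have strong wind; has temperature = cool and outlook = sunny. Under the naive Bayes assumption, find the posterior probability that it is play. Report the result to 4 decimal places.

play: 0.3 × 0.5 × 0.5 × (1−0.35) × 0.35 × 0.35 = 0.005971875
cancel: 0.7 × 0.05 × 0.55 × (1−0.4) × 0.4 × 0.25 = 0.001155
P(play | x) = 0.005971875 / 0.007126875 ≈ 0.8379

0.8379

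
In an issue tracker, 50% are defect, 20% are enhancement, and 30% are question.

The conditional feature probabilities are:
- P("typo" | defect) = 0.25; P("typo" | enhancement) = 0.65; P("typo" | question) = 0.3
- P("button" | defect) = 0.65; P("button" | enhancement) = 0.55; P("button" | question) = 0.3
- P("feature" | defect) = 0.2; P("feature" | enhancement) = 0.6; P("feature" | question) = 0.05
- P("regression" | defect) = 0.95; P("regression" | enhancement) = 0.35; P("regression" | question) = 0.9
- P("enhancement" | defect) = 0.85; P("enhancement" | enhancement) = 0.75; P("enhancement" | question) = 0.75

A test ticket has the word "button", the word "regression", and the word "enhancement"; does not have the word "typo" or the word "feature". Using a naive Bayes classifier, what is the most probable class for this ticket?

defect

defect: 0.5 × (1−0.25) × 0.65 × (1−0.2) × 0.95 × 0.85 = 0.1574625
enhancement: 0.2 × (1−0.65) × 0.55 × (1−0.6) × 0.35 × 0.75 = 0.0040425
question: 0.3 × (1−0.3) × 0.3 × (1−0.05) × 0.9 × 0.75 = 0.04039875
Highest score → defect.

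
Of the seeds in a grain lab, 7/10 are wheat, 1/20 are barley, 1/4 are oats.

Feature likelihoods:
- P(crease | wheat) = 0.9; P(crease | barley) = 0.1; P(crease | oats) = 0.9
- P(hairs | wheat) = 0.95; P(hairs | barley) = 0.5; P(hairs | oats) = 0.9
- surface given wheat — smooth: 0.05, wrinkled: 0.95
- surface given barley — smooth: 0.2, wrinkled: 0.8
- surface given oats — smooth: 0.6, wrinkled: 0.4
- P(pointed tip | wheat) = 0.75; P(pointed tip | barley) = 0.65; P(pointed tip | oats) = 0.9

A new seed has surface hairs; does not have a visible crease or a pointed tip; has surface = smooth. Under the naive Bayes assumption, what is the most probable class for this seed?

barley

wheat: 0.7 × (1−0.9) × 0.95 × 0.05 × (1−0.75) = 0.00083125
barley: 0.05 × (1−0.1) × 0.5 × 0.2 × (1−0.65) = 0.001575
oats: 0.25 × (1−0.9) × 0.9 × 0.6 × (1−0.9) = 0.00135
Highest score → barley.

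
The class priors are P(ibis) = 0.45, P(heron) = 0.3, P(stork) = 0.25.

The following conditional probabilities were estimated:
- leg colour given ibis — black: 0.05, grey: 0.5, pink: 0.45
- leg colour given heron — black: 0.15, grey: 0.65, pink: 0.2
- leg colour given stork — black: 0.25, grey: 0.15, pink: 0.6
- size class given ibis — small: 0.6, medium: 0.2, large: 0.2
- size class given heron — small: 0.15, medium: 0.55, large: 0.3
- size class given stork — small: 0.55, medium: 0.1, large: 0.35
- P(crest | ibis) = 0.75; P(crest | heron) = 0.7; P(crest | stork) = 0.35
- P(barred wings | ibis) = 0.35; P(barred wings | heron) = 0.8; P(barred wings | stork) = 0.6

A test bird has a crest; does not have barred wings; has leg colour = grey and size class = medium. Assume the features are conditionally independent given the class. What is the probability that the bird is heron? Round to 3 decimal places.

ibis: 0.45 × 0.5 × 0.2 × 0.75 × (1−0.35) = 0.0219375
heron: 0.3 × 0.65 × 0.55 × 0.7 × (1−0.8) = 0.015015
stork: 0.25 × 0.15 × 0.1 × 0.35 × (1−0.6) = 0.000525
P(heron | x) = 0.015015 / 0.0374775 ≈ 0.401

0.401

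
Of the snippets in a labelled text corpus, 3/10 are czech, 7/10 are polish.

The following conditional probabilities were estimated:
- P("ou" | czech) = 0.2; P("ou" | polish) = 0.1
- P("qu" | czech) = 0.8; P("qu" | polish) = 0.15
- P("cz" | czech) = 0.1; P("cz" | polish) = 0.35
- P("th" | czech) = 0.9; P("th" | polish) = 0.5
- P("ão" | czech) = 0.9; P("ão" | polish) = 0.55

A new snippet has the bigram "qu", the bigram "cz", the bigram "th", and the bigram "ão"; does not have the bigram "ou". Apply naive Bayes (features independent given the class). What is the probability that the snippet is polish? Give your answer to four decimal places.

0.3690

czech: 0.3 × (1−0.2) × 0.8 × 0.1 × 0.9 × 0.9 = 0.015552
polish: 0.7 × (1−0.1) × 0.15 × 0.35 × 0.5 × 0.55 = 0.009095625
P(polish | x) = 0.009095625 / 0.024647625 ≈ 0.3690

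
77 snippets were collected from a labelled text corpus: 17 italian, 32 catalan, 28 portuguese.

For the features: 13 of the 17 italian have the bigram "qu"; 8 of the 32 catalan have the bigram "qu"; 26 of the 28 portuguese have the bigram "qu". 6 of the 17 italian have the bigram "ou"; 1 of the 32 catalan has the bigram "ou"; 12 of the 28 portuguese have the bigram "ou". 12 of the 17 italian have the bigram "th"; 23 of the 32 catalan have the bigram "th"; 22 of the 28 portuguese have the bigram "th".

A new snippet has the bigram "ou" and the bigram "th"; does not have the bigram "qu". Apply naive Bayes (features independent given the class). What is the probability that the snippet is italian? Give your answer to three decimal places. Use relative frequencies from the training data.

0.451

italian: (17/77) × (4/17) × (6/17) × (12/17) ≈ 0.0129421
catalan: (32/77) × (24/32) × (1/32) × (23/32) ≈ 0.00700081
portuguese: (28/77) × (2/28) × (12/28) × (22/28) ≈ 0.00874636
P(italian | x) = 0.0129421 / 0.02868927 ≈ 0.451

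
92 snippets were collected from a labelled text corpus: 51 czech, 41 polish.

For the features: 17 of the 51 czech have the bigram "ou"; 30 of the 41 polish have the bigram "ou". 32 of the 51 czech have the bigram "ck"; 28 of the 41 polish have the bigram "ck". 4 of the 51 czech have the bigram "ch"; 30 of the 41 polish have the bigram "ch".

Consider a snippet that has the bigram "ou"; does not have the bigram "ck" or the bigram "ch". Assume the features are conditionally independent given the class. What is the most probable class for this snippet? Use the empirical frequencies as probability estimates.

czech: (51/92) × (17/51) × (19/51) × (47/51) ≈ 0.0634413
polish: (41/92) × (30/41) × (13/41) × (11/41) ≈ 0.0277397
Highest score → czech.

czech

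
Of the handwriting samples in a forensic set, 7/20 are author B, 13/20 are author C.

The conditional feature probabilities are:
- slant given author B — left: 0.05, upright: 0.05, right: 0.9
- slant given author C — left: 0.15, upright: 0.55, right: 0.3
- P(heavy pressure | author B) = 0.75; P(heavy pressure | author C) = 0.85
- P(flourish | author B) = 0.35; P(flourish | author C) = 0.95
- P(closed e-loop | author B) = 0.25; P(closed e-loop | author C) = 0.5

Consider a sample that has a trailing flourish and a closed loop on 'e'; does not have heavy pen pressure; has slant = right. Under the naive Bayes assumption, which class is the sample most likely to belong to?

author B: 0.35 × 0.9 × (1−0.75) × 0.35 × 0.25 = 0.006890625
author C: 0.65 × 0.3 × (1−0.85) × 0.95 × 0.5 = 0.01389375
Highest score → author C.

author C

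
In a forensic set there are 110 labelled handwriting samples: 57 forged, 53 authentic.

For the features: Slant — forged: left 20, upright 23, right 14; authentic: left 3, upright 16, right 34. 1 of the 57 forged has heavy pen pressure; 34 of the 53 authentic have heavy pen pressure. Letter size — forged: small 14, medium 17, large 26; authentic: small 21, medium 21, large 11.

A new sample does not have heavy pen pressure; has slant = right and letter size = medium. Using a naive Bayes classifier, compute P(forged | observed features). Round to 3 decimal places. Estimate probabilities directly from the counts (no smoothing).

forged: (57/110) × (14/57) × (56/57) × (17/57) ≈ 0.0372926
authentic: (53/110) × (34/53) × (19/53) × (21/53) ≈ 0.0439043
P(forged | x) = 0.0372926 / 0.0811969 ≈ 0.459

0.459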